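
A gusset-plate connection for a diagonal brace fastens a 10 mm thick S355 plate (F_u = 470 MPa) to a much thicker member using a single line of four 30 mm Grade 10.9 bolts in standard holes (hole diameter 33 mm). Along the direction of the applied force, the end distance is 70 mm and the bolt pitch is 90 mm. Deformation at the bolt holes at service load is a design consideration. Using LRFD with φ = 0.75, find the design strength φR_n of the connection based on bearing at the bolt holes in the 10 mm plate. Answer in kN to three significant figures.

950 kN

Per bolt r_n = 1.2 l_c t F_u ≤ 2.4 d t F_u; upper limit = 2.4 × 30 × 10 × 470 / 1000 = 338.4 kN.
Edge bolt: l_c = 70 − 33/2 = 53.5 mm → 1.2 × 53.5 × 10 × 470 / 1000 = 301.7 → r_n = 301.7 kN.
Interior bolts: l_c = 90 − 33 = 57 mm → 1.2 × 57 × 10 × 470 / 1000 = 321.5 → r_n = 321.5 kN.
R_n = 1 × 301.7 + 3 × 321.5 = 1266 kN.
Design strength φR_n = 0.75 × 1266 = 950 kN.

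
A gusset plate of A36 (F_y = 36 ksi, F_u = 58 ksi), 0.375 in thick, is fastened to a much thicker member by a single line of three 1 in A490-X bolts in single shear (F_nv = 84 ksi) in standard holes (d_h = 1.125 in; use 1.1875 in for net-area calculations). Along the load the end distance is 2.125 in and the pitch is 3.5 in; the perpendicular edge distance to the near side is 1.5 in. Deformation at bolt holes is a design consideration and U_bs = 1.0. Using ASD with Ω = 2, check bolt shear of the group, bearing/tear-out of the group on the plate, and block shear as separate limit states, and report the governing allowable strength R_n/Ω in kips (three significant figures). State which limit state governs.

Bolt shear: A_b = π·1²/4 = 0.7854 in²; R_n = 84 × 0.7854 × 3 × 1 = 197.9 kips → 197.9 / 2 = 99 kips.
Bearing: edge l_c = 1.562, r_n = 40.78 kips; interior l_c = 2.375, r_n = 52.2 kips; R_n = 40.78 + 2·52.2 = 145.2 kips → 72.6 kips.
Block shear: A_gv = 3.422, A_nv = 2.309, A_nt = 0.3398 in²; R_n = min(0.6F_uA_nv, 0.6F_yA_gv) + U_bs·F_u·A_nt = 93.62 kips → 46.8 kips.
Block shear governs: 46.8 kips.

46.8 kips (block shear governs)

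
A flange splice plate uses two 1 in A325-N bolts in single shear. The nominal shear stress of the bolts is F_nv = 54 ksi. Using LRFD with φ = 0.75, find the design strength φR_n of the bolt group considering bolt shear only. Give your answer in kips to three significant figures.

63.6 kips

A_b = π × 1² / 4 = 0.7854 in².
R_n = F_nv · A_b · n · n_s = 54 × 0.7854 × 2 × 1 = 84.82 kips.
Design strength φR_n = 0.75 × 84.82 = 63.6 kips.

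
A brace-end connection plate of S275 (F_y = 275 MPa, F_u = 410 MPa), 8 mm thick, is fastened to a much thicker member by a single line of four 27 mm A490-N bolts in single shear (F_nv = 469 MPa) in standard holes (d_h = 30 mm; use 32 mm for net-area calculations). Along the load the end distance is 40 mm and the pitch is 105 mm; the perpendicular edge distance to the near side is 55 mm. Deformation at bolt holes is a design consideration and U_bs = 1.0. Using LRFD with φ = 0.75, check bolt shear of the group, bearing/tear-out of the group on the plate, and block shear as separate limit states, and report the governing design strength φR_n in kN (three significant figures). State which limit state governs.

Bolt shear: A_b = π·27²/4 = 572.6 mm²; R_n = 469 × 572.6 × 4 × 1 / 1000 = 1074 kN → 0.75 × 1074 = 806 kN.
Bearing: edge l_c = 25, r_n = 98.4 kN; interior l_c = 75, r_n = 212.5 kN; R_n = 98.4 + 3·212.5 = 736 kN → 552 kN.
Block shear: A_gv = 2840, A_nv = 1944, A_nt = 312 mm²; R_n = min(0.6F_uA_nv, 0.6F_yA_gv) + U_bs·F_u·A_nt = 596.5 kN → 447 kN.
Block shear governs: 447 kN.

447 kN (block shear governs)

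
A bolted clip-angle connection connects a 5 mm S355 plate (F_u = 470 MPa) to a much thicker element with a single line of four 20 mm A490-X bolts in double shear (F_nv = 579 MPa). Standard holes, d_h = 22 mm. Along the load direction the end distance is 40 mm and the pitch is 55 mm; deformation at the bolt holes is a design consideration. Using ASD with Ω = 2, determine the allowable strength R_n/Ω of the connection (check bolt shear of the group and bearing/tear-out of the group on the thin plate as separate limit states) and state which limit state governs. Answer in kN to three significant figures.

Bolt shear: A_b = π·20²/4 = 314.2 mm²; R_n = 579 × 314.2 × 4 × 2 / 1000 = 1455 kN → 1455 / 2 = 728 kN.
Bearing (1.2 l_c t F_u ≤ 2.4 d t F_u): upper limit = 2.4·20·5·470 / 1000 = 112.8 kN.
  Edge l_c = 40 − 22/2 = 29 → r_n = 81.78 kN; interior l_c = 55 − 22 = 33 → r_n = 93.06 kN.
  R_n,bearing = 1·81.78 + 3·93.06 = 361 kN → 361 / 2 = 180 kN.
Bearing governs: 180 kN.

180 kN (bearing governs)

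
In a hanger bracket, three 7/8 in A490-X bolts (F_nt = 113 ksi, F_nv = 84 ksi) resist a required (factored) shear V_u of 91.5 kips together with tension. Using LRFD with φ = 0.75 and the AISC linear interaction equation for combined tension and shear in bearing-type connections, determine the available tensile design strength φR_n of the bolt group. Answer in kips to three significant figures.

75.7 kips

A_b = π·0.875²/4 = 0.6013 in²; f_rv = 91.5 / (3 × 0.6013) = 50.72 ksi.
F'_nt = 1.3 F_nt − (F_nt / φF_nv) f_rv = 1.3·113 − (113/(0.75·84))·50.72 = 55.92 ksi, capped at F_nt → F'_nt = 55.92 ksi.
R_n = F'_nt · A_b · n = 55.92 × 0.6013 × 3 = 100.9 kips.
Design strength φR_n = 0.75 × 100.9 = 75.7 kips.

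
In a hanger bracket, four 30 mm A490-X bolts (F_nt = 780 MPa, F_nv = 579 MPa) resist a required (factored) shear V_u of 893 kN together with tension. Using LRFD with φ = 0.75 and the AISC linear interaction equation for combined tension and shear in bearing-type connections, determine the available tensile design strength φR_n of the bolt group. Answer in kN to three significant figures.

947 kN

A_b = π·30²/4 = 706.9 mm²; f_rv = 893 × 1000 / (4 × 706.9) = 315.8 MPa.
F'_nt = 1.3 F_nt − (F_nt / φF_nv) f_rv = 1.3·780 − (780/(0.75·579))·315.8 = 446.7 MPa, capped at F_nt → F'_nt = 446.7 MPa.
R_n = F'_nt · A_b · n = 446.7 × 706.9 × 4 / 1000 = 1263 kN.
Design strength φR_n = 0.75 × 1263 = 947 kN.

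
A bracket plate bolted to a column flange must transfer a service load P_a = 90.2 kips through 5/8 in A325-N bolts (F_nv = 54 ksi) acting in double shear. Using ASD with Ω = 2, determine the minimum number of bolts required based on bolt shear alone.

A_b = π·0.625²/4 = 0.3068 in².
Per-bolt allowable strength R_n/Ω = 54 × 0.3068 × 2 / 2 = 16.57 kips.
n ≥ 90.2 / 16.57 = 5.445 → use 6 bolts.

6 bolts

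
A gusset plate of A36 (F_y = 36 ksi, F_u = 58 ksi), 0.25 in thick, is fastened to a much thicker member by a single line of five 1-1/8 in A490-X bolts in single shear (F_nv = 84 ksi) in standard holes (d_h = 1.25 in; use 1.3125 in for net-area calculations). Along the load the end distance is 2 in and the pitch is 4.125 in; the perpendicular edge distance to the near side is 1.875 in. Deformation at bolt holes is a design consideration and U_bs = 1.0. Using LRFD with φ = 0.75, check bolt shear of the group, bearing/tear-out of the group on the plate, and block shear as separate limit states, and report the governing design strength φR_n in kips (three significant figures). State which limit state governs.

88.2 kips (block shear governs)

Bolt shear: A_b = π·1.125²/4 = 0.994 in²; R_n = 84 × 0.994 × 5 × 1 = 417.5 kips → 0.75 × 417.5 = 313 kips.
Bearing: edge l_c = 1.375, r_n = 23.92 kips; interior l_c = 2.875, r_n = 39.15 kips; R_n = 23.92 + 4·39.15 = 180.5 kips → 135 kips.
Block shear: A_gv = 4.625, A_nv = 3.148, A_nt = 0.3047 in²; R_n = min(0.6F_uA_nv, 0.6F_yA_gv) + U_bs·F_u·A_nt = 117.6 kips → 88.2 kips.
Block shear governs: 88.2 kips.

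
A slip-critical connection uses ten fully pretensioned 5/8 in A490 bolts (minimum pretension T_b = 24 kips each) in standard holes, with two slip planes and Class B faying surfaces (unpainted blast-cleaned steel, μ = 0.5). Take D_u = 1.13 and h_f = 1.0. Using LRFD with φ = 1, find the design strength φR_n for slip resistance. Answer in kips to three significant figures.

R_n = μ · D_u · h_f · T_b · n_s · n_b = 0.5 × 1.13 × 1.0 × 24 × 2 × 10 = 271.2 kips.
Design strength φR_n = 1 × 271.2 = 271 kips.

271 kips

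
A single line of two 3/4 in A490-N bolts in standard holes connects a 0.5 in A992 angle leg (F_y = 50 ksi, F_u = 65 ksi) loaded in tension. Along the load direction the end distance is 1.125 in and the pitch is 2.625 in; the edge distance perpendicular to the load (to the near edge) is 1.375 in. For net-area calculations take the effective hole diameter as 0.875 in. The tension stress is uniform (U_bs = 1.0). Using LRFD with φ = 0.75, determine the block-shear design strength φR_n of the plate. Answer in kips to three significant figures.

58.5 kips

Shear plane L_v = 1.125 + 1·2.625 = 3.75 in; A_gv = 3.75 × 0.5 = 1.875 in².
A_nv = (3.75 − 1.5·0.875) × 0.5 = 1.219 in².
A_nt = (1.375 − 0.5·0.875) × 0.5 = 0.4688 in².
0.6 F_u A_nv = 47.53 kips; 0.6 F_y A_gv = 56.25 kips → shear rupture governs the shear term.
R_n = 47.53 + 1.0 × 65 × 0.4688 = 78 kips.
Design strength φR_n = 0.75 × 78 = 58.5 kips.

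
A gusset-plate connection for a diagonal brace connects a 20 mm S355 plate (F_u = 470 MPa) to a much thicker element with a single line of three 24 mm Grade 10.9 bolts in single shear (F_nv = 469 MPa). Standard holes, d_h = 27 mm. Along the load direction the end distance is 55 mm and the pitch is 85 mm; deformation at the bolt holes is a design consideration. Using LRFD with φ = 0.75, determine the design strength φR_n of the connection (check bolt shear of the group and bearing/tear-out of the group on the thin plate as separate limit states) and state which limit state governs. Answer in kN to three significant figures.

Bolt shear: A_b = π·24²/4 = 452.4 mm²; R_n = 469 × 452.4 × 3 × 1 / 1000 = 636.5 kN → 0.75 × 636.5 = 477 kN.
Bearing (1.2 l_c t F_u ≤ 2.4 d t F_u): upper limit = 2.4·24·20·470 / 1000 = 541.4 kN.
  Edge l_c = 55 − 27/2 = 41.5 → r_n = 468.1 kN; interior l_c = 85 − 27 = 58 → r_n = 541.4 kN.
  R_n,bearing = 1·468.1 + 2·541.4 = 1551 kN → 0.75 × 1551 = 1160 kN.
Bolt shear governs: 477 kN.

477 kN (bolt shear governs)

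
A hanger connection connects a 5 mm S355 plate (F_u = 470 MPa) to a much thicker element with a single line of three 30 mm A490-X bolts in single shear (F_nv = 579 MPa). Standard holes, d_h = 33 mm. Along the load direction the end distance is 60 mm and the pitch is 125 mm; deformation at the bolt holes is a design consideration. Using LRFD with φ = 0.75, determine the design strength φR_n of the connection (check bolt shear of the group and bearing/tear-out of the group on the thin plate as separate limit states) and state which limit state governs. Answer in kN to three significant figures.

Bolt shear: A_b = π·30²/4 = 706.9 mm²; R_n = 579 × 706.9 × 3 × 1 / 1000 = 1228 kN → 0.75 × 1228 = 921 kN.
Bearing (1.2 l_c t F_u ≤ 2.4 d t F_u): upper limit = 2.4·30·5·470 / 1000 = 169.2 kN.
  Edge l_c = 60 − 33/2 = 43.5 → r_n = 122.7 kN; interior l_c = 125 − 33 = 92 → r_n = 169.2 kN.
  R_n,bearing = 1·122.7 + 2·169.2 = 461.1 kN → 0.75 × 461.1 = 346 kN.
Bearing governs: 346 kN.

346 kN (bearing governs)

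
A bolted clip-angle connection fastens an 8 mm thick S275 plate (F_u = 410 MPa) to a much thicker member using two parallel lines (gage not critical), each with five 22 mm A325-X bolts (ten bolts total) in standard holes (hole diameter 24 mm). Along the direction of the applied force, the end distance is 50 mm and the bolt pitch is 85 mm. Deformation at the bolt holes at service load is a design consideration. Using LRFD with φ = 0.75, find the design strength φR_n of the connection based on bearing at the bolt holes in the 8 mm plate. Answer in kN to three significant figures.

Per bolt r_n = 1.2 l_c t F_u ≤ 2.4 d t F_u; upper limit = 2.4 × 22 × 8 × 410 / 1000 = 173.2 kN.
Edge bolt: l_c = 50 − 24/2 = 38 mm → 1.2 × 38 × 8 × 410 / 1000 = 149.6 → r_n = 149.6 kN.
Interior bolts: l_c = 85 − 24 = 61 mm → 1.2 × 61 × 8 × 410 / 1000 = 240.1 → r_n = 173.2 kN.
R_n = 2 × 149.6 + 8 × 173.2 = 1685 kN.
Design strength φR_n = 0.75 × 1685 = 1260 kN.

1260 kN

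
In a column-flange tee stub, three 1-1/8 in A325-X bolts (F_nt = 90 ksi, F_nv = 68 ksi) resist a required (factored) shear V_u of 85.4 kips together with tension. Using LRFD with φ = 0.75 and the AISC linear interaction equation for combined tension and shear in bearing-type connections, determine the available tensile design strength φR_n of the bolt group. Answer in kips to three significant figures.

A_b = π·1.125²/4 = 0.994 in²; f_rv = 85.4 / (3 × 0.994) = 28.64 ksi.
F'_nt = 1.3 F_nt − (F_nt / φF_nv) f_rv = 1.3·90 − (90/(0.75·68))·28.64 = 66.46 ksi, capped at F_nt → F'_nt = 66.46 ksi.
R_n = F'_nt · A_b · n = 66.46 × 0.994 × 3 = 198.2 kips.
Design strength φR_n = 0.75 × 198.2 = 149 kips.

149 kips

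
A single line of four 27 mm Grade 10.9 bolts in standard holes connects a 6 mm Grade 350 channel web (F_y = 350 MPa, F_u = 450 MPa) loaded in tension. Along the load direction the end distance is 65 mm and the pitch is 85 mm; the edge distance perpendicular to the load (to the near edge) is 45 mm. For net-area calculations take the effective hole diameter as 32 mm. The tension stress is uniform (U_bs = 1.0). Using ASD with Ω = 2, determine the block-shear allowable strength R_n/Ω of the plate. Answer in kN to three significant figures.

208 kN

Shear plane L_v = 65 + 3·85 = 320 mm; A_gv = 320 × 6 = 1920 mm².
A_nv = (320 − 3.5·32) × 6 = 1248 mm².
A_nt = (45 − 0.5·32) × 6 = 174 mm².
0.6 F_u A_nv = 337 kN; 0.6 F_y A_gv = 403.2 kN → shear rupture governs the shear term.
R_n = 337 + 1.0 × 450 × 174 / 1000 = 415.3 kN.
Allowable strength R_n/Ω = 415.3 / 2 = 208 kN.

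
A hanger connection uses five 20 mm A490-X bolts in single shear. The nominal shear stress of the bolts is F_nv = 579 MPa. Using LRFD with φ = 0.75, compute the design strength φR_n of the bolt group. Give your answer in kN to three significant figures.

A_b = π × 20² / 4 = 314.2 mm².
R_n = F_nv · A_b · n · n_s = 579 × 314.2 × 5 × 1 / 1000 = 909.5 kN.
Design strength φR_n = 0.75 × 909.5 = 682 kN.

682 kN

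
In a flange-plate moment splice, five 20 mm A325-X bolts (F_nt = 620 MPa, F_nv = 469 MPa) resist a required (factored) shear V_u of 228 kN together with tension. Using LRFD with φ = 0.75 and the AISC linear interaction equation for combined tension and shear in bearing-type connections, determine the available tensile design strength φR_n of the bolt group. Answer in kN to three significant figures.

A_b = π·20²/4 = 314.2 mm²; f_rv = 228 × 1000 / (5 × 314.2) = 145.1 MPa.
F'_nt = 1.3 F_nt − (F_nt / φF_nv) f_rv = 1.3·620 − (620/(0.75·469))·145.1 = 550.2 MPa, capped at F_nt → F'_nt = 550.2 MPa.
R_n = F'_nt · A_b · n = 550.2 × 314.2 × 5 / 1000 = 864.2 kN.
Design strength φR_n = 0.75 × 864.2 = 648 kN.

648 kN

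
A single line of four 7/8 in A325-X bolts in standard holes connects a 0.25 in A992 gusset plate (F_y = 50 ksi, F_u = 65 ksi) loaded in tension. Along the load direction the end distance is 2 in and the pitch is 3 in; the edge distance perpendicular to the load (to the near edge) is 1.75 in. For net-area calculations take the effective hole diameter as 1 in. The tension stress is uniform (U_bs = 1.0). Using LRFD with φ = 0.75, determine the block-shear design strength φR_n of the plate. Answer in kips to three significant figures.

Shear plane L_v = 2 + 3·3 = 11 in; A_gv = 11 × 0.25 = 2.75 in².
A_nv = (11 − 3.5·1) × 0.25 = 1.875 in².
A_nt = (1.75 − 0.5·1) × 0.25 = 0.3125 in².
0.6 F_u A_nv = 73.12 kips; 0.6 F_y A_gv = 82.5 kips → shear rupture governs the shear term.
R_n = 73.12 + 1.0 × 65 × 0.3125 = 93.44 kips.
Design strength φR_n = 0.75 × 93.44 = 70.1 kips.

70.1 kips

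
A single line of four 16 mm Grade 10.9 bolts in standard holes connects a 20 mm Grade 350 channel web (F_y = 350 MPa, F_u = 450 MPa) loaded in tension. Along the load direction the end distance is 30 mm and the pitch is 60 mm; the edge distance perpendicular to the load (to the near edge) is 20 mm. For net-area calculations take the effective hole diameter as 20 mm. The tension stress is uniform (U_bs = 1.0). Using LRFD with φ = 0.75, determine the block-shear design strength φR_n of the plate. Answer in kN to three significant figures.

634 kN

Shear plane L_v = 30 + 3·60 = 210 mm; A_gv = 210 × 20 = 4200 mm².
A_nv = (210 − 3.5·20) × 20 = 2800 mm².
A_nt = (20 − 0.5·20) × 20 = 200 mm².
0.6 F_u A_nv = 756 kN; 0.6 F_y A_gv = 882 kN → shear rupture governs the shear term.
R_n = 756 + 1.0 × 450 × 200 / 1000 = 846 kN.
Design strength φR_n = 0.75 × 846 = 634 kN.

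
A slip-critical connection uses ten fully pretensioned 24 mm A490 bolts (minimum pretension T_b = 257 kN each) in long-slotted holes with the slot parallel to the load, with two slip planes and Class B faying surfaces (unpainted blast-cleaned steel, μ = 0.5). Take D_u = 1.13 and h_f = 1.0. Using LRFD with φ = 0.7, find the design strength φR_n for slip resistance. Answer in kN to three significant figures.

R_n = μ · D_u · h_f · T_b · n_s · n_b = 0.5 × 1.13 × 1.0 × 257 × 2 × 10 = 2904 kN.
Design strength φR_n = 0.7 × 2904 = 2030 kN.

2030 kN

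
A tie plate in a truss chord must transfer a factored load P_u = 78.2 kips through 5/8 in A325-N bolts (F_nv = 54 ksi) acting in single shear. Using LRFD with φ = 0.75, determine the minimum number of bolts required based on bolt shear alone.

7 bolts

A_b = π·0.625²/4 = 0.3068 in².
Per-bolt design strength φR_n = 0.75 × 54 × 0.3068 × 1 = 12.43 kips.
n ≥ 78.2 / 12.43 = 6.294 → use 7 bolts.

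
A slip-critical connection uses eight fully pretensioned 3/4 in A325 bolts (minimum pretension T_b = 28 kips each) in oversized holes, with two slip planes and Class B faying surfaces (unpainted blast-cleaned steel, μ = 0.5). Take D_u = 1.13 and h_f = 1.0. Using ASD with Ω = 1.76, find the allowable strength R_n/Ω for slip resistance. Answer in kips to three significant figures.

R_n = μ · D_u · h_f · T_b · n_s · n_b = 0.5 × 1.13 × 1.0 × 28 × 2 × 8 = 253.1 kips.
Allowable strength R_n/Ω = 253.1 / 1.76 = 144 kips.

144 kips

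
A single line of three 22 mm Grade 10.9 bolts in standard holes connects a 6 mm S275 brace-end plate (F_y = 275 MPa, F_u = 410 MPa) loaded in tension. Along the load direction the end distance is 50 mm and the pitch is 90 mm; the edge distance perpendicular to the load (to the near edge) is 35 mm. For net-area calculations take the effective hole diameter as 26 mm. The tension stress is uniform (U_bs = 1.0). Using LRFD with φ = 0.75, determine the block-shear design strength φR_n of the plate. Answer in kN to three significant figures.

Shear plane L_v = 50 + 2·90 = 230 mm; A_gv = 230 × 6 = 1380 mm².
A_nv = (230 − 2.5·26) × 6 = 990 mm².
A_nt = (35 − 0.5·26) × 6 = 132 mm².
0.6 F_u A_nv = 243.5 kN; 0.6 F_y A_gv = 227.7 kN → shear yielding governs the shear term.
R_n = 227.7 + 1.0 × 410 × 132 / 1000 = 281.8 kN.
Design strength φR_n = 0.75 × 281.8 = 211 kN.

211 kN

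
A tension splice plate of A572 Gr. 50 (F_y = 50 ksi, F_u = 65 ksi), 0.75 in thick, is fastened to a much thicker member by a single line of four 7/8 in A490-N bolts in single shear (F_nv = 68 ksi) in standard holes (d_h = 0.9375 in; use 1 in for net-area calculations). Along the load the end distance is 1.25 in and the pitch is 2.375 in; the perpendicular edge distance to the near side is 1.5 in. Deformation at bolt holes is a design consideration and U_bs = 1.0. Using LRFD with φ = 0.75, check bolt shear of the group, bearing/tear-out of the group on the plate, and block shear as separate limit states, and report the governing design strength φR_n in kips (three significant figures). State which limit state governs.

Bolt shear: A_b = π·0.875²/4 = 0.6013 in²; R_n = 68 × 0.6013 × 4 × 1 = 163.6 kips → 0.75 × 163.6 = 123 kips.
Bearing: edge l_c = 0.7812, r_n = 45.7 kips; interior l_c = 1.438, r_n = 84.09 kips; R_n = 45.7 + 3·84.09 = 298 kips → 223 kips.
Block shear: A_gv = 6.281, A_nv = 3.656, A_nt = 0.75 in²; R_n = min(0.6F_uA_nv, 0.6F_yA_gv) + U_bs·F_u·A_nt = 191.3 kips → 144 kips.
Bolt shear governs: 123 kips.

123 kips (bolt shear governs)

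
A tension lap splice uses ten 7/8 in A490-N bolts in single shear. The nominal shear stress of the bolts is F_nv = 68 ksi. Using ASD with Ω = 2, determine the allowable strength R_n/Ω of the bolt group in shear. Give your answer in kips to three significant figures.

204 kips

A_b = π × 0.875² / 4 = 0.6013 in².
R_n = F_nv · A_b · n · n_s = 68 × 0.6013 × 10 × 1 = 408.9 kips.
Allowable strength R_n/Ω = 408.9 / 2 = 204 kips.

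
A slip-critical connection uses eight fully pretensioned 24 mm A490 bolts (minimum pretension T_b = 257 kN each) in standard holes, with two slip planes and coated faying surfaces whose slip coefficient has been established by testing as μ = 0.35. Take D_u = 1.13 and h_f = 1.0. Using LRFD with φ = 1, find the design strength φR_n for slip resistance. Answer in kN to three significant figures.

1630 kN

R_n = μ · D_u · h_f · T_b · n_s · n_b = 0.35 × 1.13 × 1.0 × 257 × 2 × 8 = 1626 kN.
Design strength φR_n = 1 × 1626 = 1630 kN.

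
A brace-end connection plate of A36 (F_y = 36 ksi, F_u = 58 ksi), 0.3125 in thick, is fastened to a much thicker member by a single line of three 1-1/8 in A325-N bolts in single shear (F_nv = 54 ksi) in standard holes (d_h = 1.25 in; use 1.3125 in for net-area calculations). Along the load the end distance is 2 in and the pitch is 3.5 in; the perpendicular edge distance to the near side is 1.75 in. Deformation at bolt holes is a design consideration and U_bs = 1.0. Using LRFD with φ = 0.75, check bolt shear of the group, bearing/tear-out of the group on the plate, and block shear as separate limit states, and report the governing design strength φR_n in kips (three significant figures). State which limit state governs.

Bolt shear: A_b = π·1.125²/4 = 0.994 in²; R_n = 54 × 0.994 × 3 × 1 = 161 kips → 0.75 × 161 = 121 kips.
Bearing: edge l_c = 1.375, r_n = 29.91 kips; interior l_c = 2.25, r_n = 48.94 kips; R_n = 29.91 + 2·48.94 = 127.8 kips → 95.8 kips.
Block shear: A_gv = 2.812, A_nv = 1.787, A_nt = 0.3418 in²; R_n = min(0.6F_uA_nv, 0.6F_yA_gv) + U_bs·F_u·A_nt = 80.57 kips → 60.4 kips.
Block shear governs: 60.4 kips.

60.4 kips (block shear governs)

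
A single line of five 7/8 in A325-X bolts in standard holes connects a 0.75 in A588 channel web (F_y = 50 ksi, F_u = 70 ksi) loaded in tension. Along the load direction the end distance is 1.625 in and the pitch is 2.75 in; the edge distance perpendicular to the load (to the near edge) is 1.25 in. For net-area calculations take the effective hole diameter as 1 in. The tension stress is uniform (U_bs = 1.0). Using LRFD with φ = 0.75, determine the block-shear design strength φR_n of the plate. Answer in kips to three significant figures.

Shear plane L_v = 1.625 + 4·2.75 = 12.62 in; A_gv = 12.62 × 0.75 = 9.469 in².
A_nv = (12.62 − 4.5·1) × 0.75 = 6.094 in².
A_nt = (1.25 − 0.5·1) × 0.75 = 0.5625 in².
0.6 F_u A_nv = 255.9 kips; 0.6 F_y A_gv = 284.1 kips → shear rupture governs the shear term.
R_n = 255.9 + 1.0 × 70 × 0.5625 = 295.3 kips.
Design strength φR_n = 0.75 × 295.3 = 221 kips.

221 kips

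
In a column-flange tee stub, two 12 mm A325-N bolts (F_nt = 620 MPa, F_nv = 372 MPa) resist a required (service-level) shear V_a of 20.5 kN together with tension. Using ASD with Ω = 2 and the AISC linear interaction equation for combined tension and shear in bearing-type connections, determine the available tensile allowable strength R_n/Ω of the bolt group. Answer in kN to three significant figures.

57 kN

A_b = π·12²/4 = 113.1 mm²; f_rv = 20.5 × 1000 / (2 × 113.1) = 90.63 MPa.
F'_nt = 1.3 F_nt − (Ω F_nt / F_nv) f_rv = 1.3·620 − (2·620/372)·90.63 = 503.9 MPa, capped at F_nt → F'_nt = 503.9 MPa.
R_n = F'_nt · A_b · n = 503.9 × 113.1 × 2 / 1000 = 114 kN.
Allowable strength R_n/Ω = 114 / 2 = 57 kN.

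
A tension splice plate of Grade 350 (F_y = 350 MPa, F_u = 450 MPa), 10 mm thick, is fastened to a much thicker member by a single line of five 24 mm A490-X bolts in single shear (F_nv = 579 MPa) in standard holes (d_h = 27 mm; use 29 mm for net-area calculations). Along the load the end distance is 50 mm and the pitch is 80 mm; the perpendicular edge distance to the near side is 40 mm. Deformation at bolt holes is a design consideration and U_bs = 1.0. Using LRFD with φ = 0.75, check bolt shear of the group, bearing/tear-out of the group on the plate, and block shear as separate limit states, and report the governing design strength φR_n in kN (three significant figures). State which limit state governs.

Bolt shear: A_b = π·24²/4 = 452.4 mm²; R_n = 579 × 452.4 × 5 × 1 / 1000 = 1310 kN → 0.75 × 1310 = 982 kN.
Bearing: edge l_c = 36.5, r_n = 197.1 kN; interior l_c = 53, r_n = 259.2 kN; R_n = 197.1 + 4·259.2 = 1234 kN → 925 kN.
Block shear: A_gv = 3700, A_nv = 2395, A_nt = 255 mm²; R_n = min(0.6F_uA_nv, 0.6F_yA_gv) + U_bs·F_u·A_nt = 761.4 kN → 571 kN.
Block shear governs: 571 kN.

571 kN (block shear governs)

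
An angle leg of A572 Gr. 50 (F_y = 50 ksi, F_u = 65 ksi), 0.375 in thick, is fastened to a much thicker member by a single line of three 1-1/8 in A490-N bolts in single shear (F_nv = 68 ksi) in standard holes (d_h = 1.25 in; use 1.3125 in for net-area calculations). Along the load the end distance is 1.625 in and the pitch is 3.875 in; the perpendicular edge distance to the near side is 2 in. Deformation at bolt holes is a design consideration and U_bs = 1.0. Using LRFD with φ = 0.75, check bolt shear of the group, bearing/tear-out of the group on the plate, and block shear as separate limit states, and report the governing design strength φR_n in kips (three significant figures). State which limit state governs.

91.4 kips (block shear governs)

Bolt shear: A_b = π·1.125²/4 = 0.994 in²; R_n = 68 × 0.994 × 3 × 1 = 202.8 kips → 0.75 × 202.8 = 152 kips.
Bearing: edge l_c = 1, r_n = 29.25 kips; interior l_c = 2.625, r_n = 65.81 kips; R_n = 29.25 + 2·65.81 = 160.9 kips → 121 kips.
Block shear: A_gv = 3.516, A_nv = 2.285, A_nt = 0.5039 in²; R_n = min(0.6F_uA_nv, 0.6F_yA_gv) + U_bs·F_u·A_nt = 121.9 kips → 91.4 kips.
Block shear governs: 91.4 kips.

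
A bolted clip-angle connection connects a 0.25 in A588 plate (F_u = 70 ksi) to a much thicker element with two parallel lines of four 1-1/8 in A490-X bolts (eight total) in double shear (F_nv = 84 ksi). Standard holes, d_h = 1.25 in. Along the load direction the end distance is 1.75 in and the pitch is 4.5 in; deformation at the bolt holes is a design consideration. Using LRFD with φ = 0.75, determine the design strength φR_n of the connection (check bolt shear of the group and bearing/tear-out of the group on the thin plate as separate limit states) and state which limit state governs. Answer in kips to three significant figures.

248 kips (bearing governs)

Bolt shear: A_b = π·1.125²/4 = 0.994 in²; R_n = 84 × 0.994 × 8 × 2 = 1336 kips → 0.75 × 1336 = 1000 kips.
Bearing (1.2 l_c t F_u ≤ 2.4 d t F_u): upper limit = 2.4·1.125·0.25·70 = 47.25 kips.
  Edge l_c = 1.75 − 1.25/2 = 1.125 → r_n = 23.62 kips; interior l_c = 4.5 − 1.25 = 3.25 → r_n = 47.25 kips.
  R_n,bearing = 2·23.62 + 6·47.25 = 330.7 kips → 0.75 × 330.7 = 248 kips.
Bearing governs: 248 kips.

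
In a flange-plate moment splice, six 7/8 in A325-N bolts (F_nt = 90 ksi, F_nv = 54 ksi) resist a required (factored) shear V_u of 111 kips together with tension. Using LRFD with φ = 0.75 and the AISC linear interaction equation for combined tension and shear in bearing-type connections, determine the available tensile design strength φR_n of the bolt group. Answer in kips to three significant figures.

132 kips

A_b = π·0.875²/4 = 0.6013 in²; f_rv = 111 / (6 × 0.6013) = 30.77 ksi.
F'_nt = 1.3 F_nt − (F_nt / φF_nv) f_rv = 1.3·90 − (90/(0.75·54))·30.77 = 48.63 ksi, capped at F_nt → F'_nt = 48.63 ksi.
R_n = F'_nt · A_b · n = 48.63 × 0.6013 × 6 = 175.5 kips.
Design strength φR_n = 0.75 × 175.5 = 132 kips.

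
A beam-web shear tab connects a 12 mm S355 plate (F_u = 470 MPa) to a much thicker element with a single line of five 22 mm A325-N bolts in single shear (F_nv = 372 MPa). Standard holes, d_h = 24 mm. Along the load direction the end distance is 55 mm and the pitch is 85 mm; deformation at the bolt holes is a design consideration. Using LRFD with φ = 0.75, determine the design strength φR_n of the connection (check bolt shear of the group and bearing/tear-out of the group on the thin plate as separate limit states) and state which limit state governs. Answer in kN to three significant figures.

530 kN (bolt shear governs)

Bolt shear: A_b = π·22²/4 = 380.1 mm²; R_n = 372 × 380.1 × 5 × 1 / 1000 = 707 kN → 0.75 × 707 = 530 kN.
Bearing (1.2 l_c t F_u ≤ 2.4 d t F_u): upper limit = 2.4·22·12·470 / 1000 = 297.8 kN.
  Edge l_c = 55 − 24/2 = 43 → r_n = 291 kN; interior l_c = 85 − 24 = 61 → r_n = 297.8 kN.
  R_n,bearing = 1·291 + 4·297.8 = 1482 kN → 0.75 × 1482 = 1110 kN.
Bolt shear governs: 530 kN.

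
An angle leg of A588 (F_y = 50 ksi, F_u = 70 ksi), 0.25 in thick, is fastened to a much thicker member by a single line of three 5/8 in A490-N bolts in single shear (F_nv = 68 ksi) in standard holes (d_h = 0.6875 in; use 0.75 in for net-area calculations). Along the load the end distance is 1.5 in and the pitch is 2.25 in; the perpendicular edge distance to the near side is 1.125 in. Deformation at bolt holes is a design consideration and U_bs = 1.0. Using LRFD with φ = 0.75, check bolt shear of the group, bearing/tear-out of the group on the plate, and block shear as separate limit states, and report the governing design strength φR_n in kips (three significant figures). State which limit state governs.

Bolt shear: A_b = π·0.625²/4 = 0.3068 in²; R_n = 68 × 0.3068 × 3 × 1 = 62.59 kips → 0.75 × 62.59 = 46.9 kips.
Bearing: edge l_c = 1.156, r_n = 24.28 kips; interior l_c = 1.562, r_n = 26.25 kips; R_n = 24.28 + 2·26.25 = 76.78 kips → 57.6 kips.
Block shear: A_gv = 1.5, A_nv = 1.031, A_nt = 0.1875 in²; R_n = min(0.6F_uA_nv, 0.6F_yA_gv) + U_bs·F_u·A_nt = 56.44 kips → 42.3 kips.
Block shear governs: 42.3 kips.

42.3 kips (block shear governs)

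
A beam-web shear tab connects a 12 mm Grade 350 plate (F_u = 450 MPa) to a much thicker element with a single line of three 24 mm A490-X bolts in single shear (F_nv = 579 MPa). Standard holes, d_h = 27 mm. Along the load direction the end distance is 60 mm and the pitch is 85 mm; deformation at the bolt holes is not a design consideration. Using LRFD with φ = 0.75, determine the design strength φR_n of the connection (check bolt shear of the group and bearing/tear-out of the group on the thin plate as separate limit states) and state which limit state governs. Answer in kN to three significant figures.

Bolt shear: A_b = π·24²/4 = 452.4 mm²; R_n = 579 × 452.4 × 3 × 1 / 1000 = 785.8 kN → 0.75 × 785.8 = 589 kN.
Bearing (1.5 l_c t F_u ≤ 3.0 d t F_u): upper limit = 3.0·24·12·450 / 1000 = 388.8 kN.
  Edge l_c = 60 − 27/2 = 46.5 → r_n = 376.7 kN; interior l_c = 85 − 27 = 58 → r_n = 388.8 kN.
  R_n,bearing = 1·376.7 + 2·388.8 = 1154 kN → 0.75 × 1154 = 866 kN.
Bolt shear governs: 589 kN.

589 kN (bolt shear governs)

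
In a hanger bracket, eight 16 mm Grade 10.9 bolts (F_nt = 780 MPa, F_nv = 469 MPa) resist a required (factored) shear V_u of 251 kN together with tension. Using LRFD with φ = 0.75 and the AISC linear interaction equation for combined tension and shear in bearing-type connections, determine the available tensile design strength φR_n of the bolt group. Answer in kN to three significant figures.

806 kN

A_b = π·16²/4 = 201.1 mm²; f_rv = 251 × 1000 / (8 × 201.1) = 156 MPa.
F'_nt = 1.3 F_nt − (F_nt / φF_nv) f_rv = 1.3·780 − (780/(0.75·469))·156 = 668 MPa, capped at F_nt → F'_nt = 668 MPa.
R_n = F'_nt · A_b · n = 668 × 201.1 × 8 / 1000 = 1074 kN.
Design strength φR_n = 0.75 × 1074 = 806 kN.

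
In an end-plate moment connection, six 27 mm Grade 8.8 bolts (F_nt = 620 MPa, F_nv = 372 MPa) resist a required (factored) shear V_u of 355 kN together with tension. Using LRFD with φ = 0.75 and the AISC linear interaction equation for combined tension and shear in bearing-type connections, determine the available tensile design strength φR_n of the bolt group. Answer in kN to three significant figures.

A_b = π·27²/4 = 572.6 mm²; f_rv = 355 × 1000 / (6 × 572.6) = 103.3 MPa.
F'_nt = 1.3 F_nt − (F_nt / φF_nv) f_rv = 1.3·620 − (620/(0.75·372))·103.3 = 576.4 MPa, capped at F_nt → F'_nt = 576.4 MPa.
R_n = F'_nt · A_b · n = 576.4 × 572.6 × 6 / 1000 = 1980 kN.
Design strength φR_n = 0.75 × 1980 = 1480 kN.

1480 kN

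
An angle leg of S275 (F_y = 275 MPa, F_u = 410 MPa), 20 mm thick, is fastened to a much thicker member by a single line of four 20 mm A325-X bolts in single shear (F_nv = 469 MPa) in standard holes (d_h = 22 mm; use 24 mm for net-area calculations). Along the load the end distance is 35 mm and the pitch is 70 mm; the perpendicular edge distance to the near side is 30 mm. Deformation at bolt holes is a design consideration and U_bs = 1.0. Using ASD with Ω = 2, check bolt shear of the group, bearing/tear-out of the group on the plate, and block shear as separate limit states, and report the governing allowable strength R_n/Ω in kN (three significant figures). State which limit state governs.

295 kN (bolt shear governs)

Bolt shear: A_b = π·20²/4 = 314.2 mm²; R_n = 469 × 314.2 × 4 × 1 / 1000 = 589.4 kN → 589.4 / 2 = 295 kN.
Bearing: edge l_c = 24, r_n = 236.2 kN; interior l_c = 48, r_n = 393.6 kN; R_n = 236.2 + 3·393.6 = 1417 kN → 708 kN.
Block shear: A_gv = 4900, A_nv = 3220, A_nt = 360 mm²; R_n = min(0.6F_uA_nv, 0.6F_yA_gv) + U_bs·F_u·A_nt = 939.7 kN → 470 kN.
Bolt shear governs: 295 kN.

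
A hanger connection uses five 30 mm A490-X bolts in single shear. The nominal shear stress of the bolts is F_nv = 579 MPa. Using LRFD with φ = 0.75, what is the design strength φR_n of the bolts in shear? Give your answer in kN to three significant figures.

1530 kN

A_b = π × 30² / 4 = 706.9 mm².
R_n = F_nv · A_b · n · n_s = 579 × 706.9 × 5 × 1 / 1000 = 2046 kN.
Design strength φR_n = 0.75 × 2046 = 1530 kN.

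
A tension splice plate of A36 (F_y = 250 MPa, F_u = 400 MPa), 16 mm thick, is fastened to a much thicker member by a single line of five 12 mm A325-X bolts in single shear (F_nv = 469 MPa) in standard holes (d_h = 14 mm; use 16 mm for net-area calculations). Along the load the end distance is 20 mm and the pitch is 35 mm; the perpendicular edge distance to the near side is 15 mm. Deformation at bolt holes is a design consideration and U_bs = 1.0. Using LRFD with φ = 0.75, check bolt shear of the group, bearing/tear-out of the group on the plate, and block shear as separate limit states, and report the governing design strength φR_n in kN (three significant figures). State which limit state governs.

199 kN (bolt shear governs)

Bolt shear: A_b = π·12²/4 = 113.1 mm²; R_n = 469 × 113.1 × 5 × 1 / 1000 = 265.2 kN → 0.75 × 265.2 = 199 kN.
Bearing: edge l_c = 13, r_n = 99.84 kN; interior l_c = 21, r_n = 161.3 kN; R_n = 99.84 + 4·161.3 = 745 kN → 559 kN.
Block shear: A_gv = 2560, A_nv = 1408, A_nt = 112 mm²; R_n = min(0.6F_uA_nv, 0.6F_yA_gv) + U_bs·F_u·A_nt = 382.7 kN → 287 kN.
Bolt shear governs: 199 kN.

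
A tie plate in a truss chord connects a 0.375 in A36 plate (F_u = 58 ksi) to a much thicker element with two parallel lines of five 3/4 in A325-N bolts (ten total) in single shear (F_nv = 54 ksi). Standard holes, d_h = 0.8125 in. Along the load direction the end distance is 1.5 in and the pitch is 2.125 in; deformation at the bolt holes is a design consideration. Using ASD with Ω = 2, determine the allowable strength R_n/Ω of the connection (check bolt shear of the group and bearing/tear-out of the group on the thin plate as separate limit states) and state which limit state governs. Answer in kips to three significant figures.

Bolt shear: A_b = π·0.75²/4 = 0.4418 in²; R_n = 54 × 0.4418 × 10 × 1 = 238.6 kips → 238.6 / 2 = 119 kips.
Bearing (1.2 l_c t F_u ≤ 2.4 d t F_u): upper limit = 2.4·0.75·0.375·58 = 39.15 kips.
  Edge l_c = 1.5 − 0.8125/2 = 1.094 → r_n = 28.55 kips; interior l_c = 2.125 − 0.8125 = 1.312 → r_n = 34.26 kips.
  R_n,bearing = 2·28.55 + 8·34.26 = 331.1 kips → 331.1 / 2 = 166 kips.
Bolt shear governs: 119 kips.

119 kips (bolt shear governs)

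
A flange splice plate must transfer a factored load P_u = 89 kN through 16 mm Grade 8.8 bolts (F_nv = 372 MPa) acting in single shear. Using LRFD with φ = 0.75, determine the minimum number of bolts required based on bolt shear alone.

A_b = π·16²/4 = 201.1 mm².
Per-bolt design strength φR_n = 0.75 × 372 × 201.1 × 1 / 1000 = 56.1 kN.
n ≥ 89 / 56.1 = 1.587 → use 2 bolts.

2 bolts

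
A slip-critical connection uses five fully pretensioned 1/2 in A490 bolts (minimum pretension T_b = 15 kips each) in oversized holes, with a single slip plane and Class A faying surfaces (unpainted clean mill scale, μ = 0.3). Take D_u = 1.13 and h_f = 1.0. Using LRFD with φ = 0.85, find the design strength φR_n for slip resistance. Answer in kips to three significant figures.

21.6 kips

R_n = μ · D_u · h_f · T_b · n_s · n_b = 0.3 × 1.13 × 1.0 × 15 × 1 × 5 = 25.42 kips.
Design strength φR_n = 0.85 × 25.42 = 21.6 kips.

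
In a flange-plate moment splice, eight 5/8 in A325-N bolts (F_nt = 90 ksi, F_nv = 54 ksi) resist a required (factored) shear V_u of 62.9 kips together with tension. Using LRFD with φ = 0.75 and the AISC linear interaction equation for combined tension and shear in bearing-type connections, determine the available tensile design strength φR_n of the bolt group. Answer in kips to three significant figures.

111 kips

A_b = π·0.625²/4 = 0.3068 in²; f_rv = 62.9 / (8 × 0.3068) = 25.63 ksi.
F'_nt = 1.3 F_nt − (F_nt / φF_nv) f_rv = 1.3·90 − (90/(0.75·54))·25.63 = 60.05 ksi, capped at F_nt → F'_nt = 60.05 ksi.
R_n = F'_nt · A_b · n = 60.05 × 0.3068 × 8 = 147.4 kips.
Design strength φR_n = 0.75 × 147.4 = 111 kips.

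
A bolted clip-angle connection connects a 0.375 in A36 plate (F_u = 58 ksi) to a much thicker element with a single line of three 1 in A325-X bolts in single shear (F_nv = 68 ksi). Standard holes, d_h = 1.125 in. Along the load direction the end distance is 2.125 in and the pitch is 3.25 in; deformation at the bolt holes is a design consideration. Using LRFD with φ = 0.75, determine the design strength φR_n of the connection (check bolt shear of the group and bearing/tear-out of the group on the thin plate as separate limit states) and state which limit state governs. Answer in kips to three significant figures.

Bolt shear: A_b = π·1²/4 = 0.7854 in²; R_n = 68 × 0.7854 × 3 × 1 = 160.2 kips → 0.75 × 160.2 = 120 kips.
Bearing (1.2 l_c t F_u ≤ 2.4 d t F_u): upper limit = 2.4·1·0.375·58 = 52.2 kips.
  Edge l_c = 2.125 − 1.125/2 = 1.562 → r_n = 40.78 kips; interior l_c = 3.25 − 1.125 = 2.125 → r_n = 52.2 kips.
  R_n,bearing = 1·40.78 + 2·52.2 = 145.2 kips → 0.75 × 145.2 = 109 kips.
Bearing governs: 109 kips.

109 kips (bearing governs)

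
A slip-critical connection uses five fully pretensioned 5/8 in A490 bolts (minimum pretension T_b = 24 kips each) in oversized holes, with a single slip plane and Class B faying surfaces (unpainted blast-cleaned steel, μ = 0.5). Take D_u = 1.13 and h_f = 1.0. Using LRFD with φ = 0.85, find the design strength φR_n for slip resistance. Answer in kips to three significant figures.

57.6 kips

R_n = μ · D_u · h_f · T_b · n_s · n_b = 0.5 × 1.13 × 1.0 × 24 × 1 × 5 = 67.8 kips.
Design strength φR_n = 0.85 × 67.8 = 57.6 kips.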